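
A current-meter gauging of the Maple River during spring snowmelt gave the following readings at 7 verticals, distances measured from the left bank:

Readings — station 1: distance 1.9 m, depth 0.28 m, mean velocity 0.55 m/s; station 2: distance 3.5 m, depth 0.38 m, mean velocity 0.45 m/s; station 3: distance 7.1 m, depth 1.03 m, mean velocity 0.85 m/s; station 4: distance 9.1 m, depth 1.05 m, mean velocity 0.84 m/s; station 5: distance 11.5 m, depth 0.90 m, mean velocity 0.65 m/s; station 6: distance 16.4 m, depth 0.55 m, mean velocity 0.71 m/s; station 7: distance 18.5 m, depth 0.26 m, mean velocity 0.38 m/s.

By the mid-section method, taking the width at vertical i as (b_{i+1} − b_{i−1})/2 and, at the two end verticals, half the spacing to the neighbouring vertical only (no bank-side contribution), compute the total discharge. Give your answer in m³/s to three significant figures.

8.57 m³/s

w_1 = (3.5 − 1.9)/2 = 0.8 m; q_1 = 0.55 × 0.28 × 0.8 = 0.1232 m³/s
w_2 = (7.1 − 1.9)/2 = 2.6 m; q_2 = 0.45 × 0.38 × 2.6 = 0.4446 m³/s
w_3 = (9.1 − 3.5)/2 = 2.8 m; q_3 = 0.85 × 1.03 × 2.8 = 2.451 m³/s
w_4 = (11.5 − 7.1)/2 = 2.2 m; q_4 = 0.84 × 1.05 × 2.2 = 1.940 m³/s
w_5 = (16.4 − 9.1)/2 = 3.65 m; q_5 = 0.65 × 0.90 × 3.65 = 2.135 m³/s
w_6 = (18.5 − 11.5)/2 = 3.5 m; q_6 = 0.71 × 0.55 × 3.5 = 1.367 m³/s
w_7 = (18.5 − 16.4)/2 = 1.05 m; q_7 = 0.38 × 0.26 × 1.05 = 0.1037 m³/s
Q = Σ qᵢ = 8.565 m³/s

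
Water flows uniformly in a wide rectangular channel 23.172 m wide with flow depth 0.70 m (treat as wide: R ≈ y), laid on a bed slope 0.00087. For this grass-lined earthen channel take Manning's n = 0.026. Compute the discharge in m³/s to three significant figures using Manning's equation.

A = b·y = 23.172 × 0.70 = 16.22 m²
Wide channel: R ≈ y = 0.70 m
Q = (1/n)·A·R^(2/3)·S^(1/2) = (1/0.026) × 16.22 × 0.7000^(2/3) × 0.00087^(1/2) = 14.51 m³/s

14.5 m³/s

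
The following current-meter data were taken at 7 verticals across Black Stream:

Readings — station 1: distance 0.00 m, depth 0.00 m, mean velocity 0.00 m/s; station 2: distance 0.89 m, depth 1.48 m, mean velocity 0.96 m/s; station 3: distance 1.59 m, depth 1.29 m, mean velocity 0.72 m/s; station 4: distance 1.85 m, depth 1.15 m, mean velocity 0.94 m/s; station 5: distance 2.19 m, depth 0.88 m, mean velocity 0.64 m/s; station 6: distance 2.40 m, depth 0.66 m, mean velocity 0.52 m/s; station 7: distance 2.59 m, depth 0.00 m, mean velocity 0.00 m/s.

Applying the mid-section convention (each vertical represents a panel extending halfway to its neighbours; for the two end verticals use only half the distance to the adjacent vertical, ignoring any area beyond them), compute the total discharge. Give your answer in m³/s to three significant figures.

w_2 = (1.59 − 0.00)/2 = 0.795 m; q_2 = 0.96 × 1.48 × 0.795 = 1.130 m³/s
w_3 = (1.85 − 0.89)/2 = 0.48 m; q_3 = 0.72 × 1.29 × 0.48 = 0.4458 m³/s
w_4 = (2.19 − 1.59)/2 = 0.3 m; q_4 = 0.94 × 1.15 × 0.3 = 0.3243 m³/s
w_5 = (2.40 − 1.85)/2 = 0.275 m; q_5 = 0.64 × 0.88 × 0.275 = 0.1549 m³/s
w_6 = (2.59 − 2.19)/2 = 0.2 m; q_6 = 0.52 × 0.66 × 0.2 = 0.06864 m³/s
Stations 1, 7 contribute zero (depth or velocity is 0).
Q = Σ qᵢ = 2.123 m³/s

2.12 m³/s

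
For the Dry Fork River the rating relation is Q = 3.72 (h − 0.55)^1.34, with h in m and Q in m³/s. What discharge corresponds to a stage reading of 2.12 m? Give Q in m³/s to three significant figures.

Q = 3.72 × (2.12 − 0.55)^1.34 = 3.72 × 1.57^1.34 = 6.808 m³/s

6.81 m³/s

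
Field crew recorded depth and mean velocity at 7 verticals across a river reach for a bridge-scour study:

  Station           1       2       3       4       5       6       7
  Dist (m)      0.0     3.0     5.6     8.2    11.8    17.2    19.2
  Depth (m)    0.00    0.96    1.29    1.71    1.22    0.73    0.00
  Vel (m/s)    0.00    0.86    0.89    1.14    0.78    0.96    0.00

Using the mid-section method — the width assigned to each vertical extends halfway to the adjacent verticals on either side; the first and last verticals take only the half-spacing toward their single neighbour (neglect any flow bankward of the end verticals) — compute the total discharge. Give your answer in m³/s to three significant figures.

18.2 m³/s

w_2 = (5.6 − 0.0)/2 = 2.8 m; q_2 = 0.86 × 0.96 × 2.8 = 2.312 m³/s
w_3 = (8.2 − 3.0)/2 = 2.6 m; q_3 = 0.89 × 1.29 × 2.6 = 2.985 m³/s
w_4 = (11.8 − 5.6)/2 = 3.1 m; q_4 = 1.14 × 1.71 × 3.1 = 6.043 m³/s
w_5 = (17.2 − 8.2)/2 = 4.5 m; q_5 = 0.78 × 1.22 × 4.5 = 4.282 m³/s
w_6 = (19.2 − 11.8)/2 = 3.7 m; q_6 = 0.96 × 0.73 × 3.7 = 2.593 m³/s
Stations 1, 7 contribute zero (depth or velocity is 0).
Q = Σ qᵢ = 18.22 m³/s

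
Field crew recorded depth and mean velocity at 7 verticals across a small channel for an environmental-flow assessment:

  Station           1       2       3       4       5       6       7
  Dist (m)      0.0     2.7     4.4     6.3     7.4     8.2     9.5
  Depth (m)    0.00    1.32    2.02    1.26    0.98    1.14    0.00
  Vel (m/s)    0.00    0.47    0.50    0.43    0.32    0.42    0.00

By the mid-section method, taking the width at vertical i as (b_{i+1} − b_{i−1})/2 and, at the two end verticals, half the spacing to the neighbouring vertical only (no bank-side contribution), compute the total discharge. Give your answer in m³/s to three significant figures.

w_2 = (4.4 − 0.0)/2 = 2.2 m; q_2 = 0.47 × 1.32 × 2.2 = 1.365 m³/s
w_3 = (6.3 − 2.7)/2 = 1.8 m; q_3 = 0.50 × 2.02 × 1.8 = 1.818 m³/s
w_4 = (7.4 − 4.4)/2 = 1.5 m; q_4 = 0.43 × 1.26 × 1.5 = 0.8127 m³/s
w_5 = (8.2 − 6.3)/2 = 0.95 m; q_5 = 0.32 × 0.98 × 0.95 = 0.2979 m³/s
w_6 = (9.5 − 7.4)/2 = 1.05 m; q_6 = 0.42 × 1.14 × 1.05 = 0.5027 m³/s
Stations 1, 7 contribute zero (depth or velocity is 0).
Q = Σ qᵢ = 4.796 m³/s

4.80 m³/s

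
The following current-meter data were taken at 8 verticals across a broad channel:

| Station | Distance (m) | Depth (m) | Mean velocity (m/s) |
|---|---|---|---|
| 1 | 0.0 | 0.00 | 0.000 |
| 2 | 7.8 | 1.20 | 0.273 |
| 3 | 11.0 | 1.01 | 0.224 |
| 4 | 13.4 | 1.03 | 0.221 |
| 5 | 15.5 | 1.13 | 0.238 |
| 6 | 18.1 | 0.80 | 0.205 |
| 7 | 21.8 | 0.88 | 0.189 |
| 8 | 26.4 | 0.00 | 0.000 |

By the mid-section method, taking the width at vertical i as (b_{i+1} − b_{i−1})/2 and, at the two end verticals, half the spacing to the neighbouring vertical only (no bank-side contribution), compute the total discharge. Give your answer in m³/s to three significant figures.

w_2 = (11.0 − 0.0)/2 = 5.5 m; q_2 = 0.273 × 1.20 × 5.5 = 1.802 m³/s
w_3 = (13.4 − 7.8)/2 = 2.8 m; q_3 = 0.224 × 1.01 × 2.8 = 0.6335 m³/s
w_4 = (15.5 − 11.0)/2 = 2.25 m; q_4 = 0.221 × 1.03 × 2.25 = 0.5122 m³/s
w_5 = (18.1 − 13.4)/2 = 2.35 m; q_5 = 0.238 × 1.13 × 2.35 = 0.6320 m³/s
w_6 = (21.8 − 15.5)/2 = 3.15 m; q_6 = 0.205 × 0.80 × 3.15 = 0.5166 m³/s
w_7 = (26.4 − 18.1)/2 = 4.15 m; q_7 = 0.189 × 0.88 × 4.15 = 0.6902 m³/s
Stations 1, 8 contribute zero (depth or velocity is 0).
Q = Σ qᵢ = 4.786 m³/s

4.79 m³/s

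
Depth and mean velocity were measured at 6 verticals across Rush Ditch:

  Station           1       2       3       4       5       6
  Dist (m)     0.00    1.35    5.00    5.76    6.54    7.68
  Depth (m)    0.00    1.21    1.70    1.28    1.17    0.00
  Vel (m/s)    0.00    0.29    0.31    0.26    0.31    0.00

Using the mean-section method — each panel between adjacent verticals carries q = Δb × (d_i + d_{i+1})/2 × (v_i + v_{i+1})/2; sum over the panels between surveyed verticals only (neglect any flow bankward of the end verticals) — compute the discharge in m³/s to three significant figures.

2.41 m³/s

Panel 1-2: Δb = 1.35 m, d̄ = (0.00+1.21)/2 = 0.605, v̄ = (0.00+0.29)/2 = 0.145 → q = 1.35×0.605×0.145 = 0.1184 m³/s
Panel 2-3: Δb = 3.65 m, d̄ = (1.21+1.70)/2 = 1.455, v̄ = (0.29+0.31)/2 = 0.3 → q = 3.65×1.455×0.3 = 1.593 m³/s
Panel 3-4: Δb = 0.76 m, d̄ = (1.70+1.28)/2 = 1.49, v̄ = (0.31+0.26)/2 = 0.285 → q = 0.76×1.49×0.285 = 0.3227 m³/s
Panel 4-5: Δb = 0.78 m, d̄ = (1.28+1.17)/2 = 1.225, v̄ = (0.26+0.31)/2 = 0.285 → q = 0.78×1.225×0.285 = 0.2723 m³/s
Panel 5-6: Δb = 1.14 m, d̄ = (1.17+0.00)/2 = 0.585, v̄ = (0.31+0.00)/2 = 0.155 → q = 1.14×0.585×0.155 = 0.1034 m³/s
Q = Σ q = 2.410 m³/s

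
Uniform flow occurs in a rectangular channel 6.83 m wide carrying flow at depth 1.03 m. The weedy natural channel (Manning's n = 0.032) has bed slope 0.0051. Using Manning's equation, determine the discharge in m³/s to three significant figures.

13.4 m³/s

A = b·y = 6.83 × 1.03 = 7.035 m²
P = b + 2y = 6.83 + 2×1.03 = 8.890 m
R = A/P = 7.035/8.890 = 0.7913 m
Q = (1/n)·A·R^(2/3)·S^(1/2) = (1/0.032) × 7.035 × 0.7913^(2/3) × 0.0051^(1/2) = 13.43 m³/s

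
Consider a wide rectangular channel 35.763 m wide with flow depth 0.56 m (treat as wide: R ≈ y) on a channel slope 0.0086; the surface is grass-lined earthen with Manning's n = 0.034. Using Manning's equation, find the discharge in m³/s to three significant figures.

A = b·y = 35.763 × 0.56 = 20.03 m²
Wide channel: R ≈ y = 0.56 m
Q = (1/n)·A·R^(2/3)·S^(1/2) = (1/0.034) × 20.03 × 0.5600^(2/3) × 0.0086^(1/2) = 37.11 m³/s

37.1 m³/s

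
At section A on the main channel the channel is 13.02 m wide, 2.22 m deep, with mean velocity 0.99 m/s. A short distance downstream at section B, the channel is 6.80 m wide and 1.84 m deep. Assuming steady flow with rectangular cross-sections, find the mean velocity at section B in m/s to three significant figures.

2.29 m/s

Q = A₁V₁ = (13.02×2.22) × 0.99 = 28.62 m³/s
A₂ = 6.80 × 1.84 = 12.51 m²
V₂ = Q/A₂ = 28.62/12.51 = 2.287 m/s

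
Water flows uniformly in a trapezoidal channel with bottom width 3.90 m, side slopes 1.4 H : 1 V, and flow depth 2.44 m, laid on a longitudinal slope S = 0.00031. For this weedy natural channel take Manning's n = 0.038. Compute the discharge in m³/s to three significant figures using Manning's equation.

A = (b + z·y)·y = (3.90 + 1.4×2.44)×2.44 = 17.85 m²
P = b + 2y√(1+z²) = 3.90 + 2×2.44×√(1+1.4²) = 12.30 m
R = A/P = 17.85/12.30 = 1.452 m
Q = (1/n)·A·R^(2/3)·S^(1/2) = (1/0.038) × 17.85 × 1.452^(2/3) × 0.00031^(1/2) = 10.60 m³/s

10.6 m³/s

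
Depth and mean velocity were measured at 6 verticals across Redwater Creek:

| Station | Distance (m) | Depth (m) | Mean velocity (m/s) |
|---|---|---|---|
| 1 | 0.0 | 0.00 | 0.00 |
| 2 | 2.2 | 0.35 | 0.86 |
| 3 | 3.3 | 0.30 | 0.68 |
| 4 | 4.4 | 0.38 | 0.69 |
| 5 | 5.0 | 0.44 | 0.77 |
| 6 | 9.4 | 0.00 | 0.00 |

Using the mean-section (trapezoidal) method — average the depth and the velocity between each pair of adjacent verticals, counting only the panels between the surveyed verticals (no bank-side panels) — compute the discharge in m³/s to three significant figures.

Panel 1-2: Δb = 2.2 m, d̄ = (0.00+0.35)/2 = 0.175, v̄ = (0.00+0.86)/2 = 0.43 → q = 2.2×0.175×0.43 = 0.1656 m³/s
Panel 2-3: Δb = 1.1 m, d̄ = (0.35+0.30)/2 = 0.325, v̄ = (0.86+0.68)/2 = 0.77 → q = 1.1×0.325×0.77 = 0.2753 m³/s
Panel 3-4: Δb = 1.1 m, d̄ = (0.30+0.38)/2 = 0.34, v̄ = (0.68+0.69)/2 = 0.685 → q = 1.1×0.34×0.685 = 0.2562 m³/s
Panel 4-5: Δb = 0.6 m, d̄ = (0.38+0.44)/2 = 0.41, v̄ = (0.69+0.77)/2 = 0.73 → q = 0.6×0.41×0.73 = 0.1796 m³/s
Panel 5-6: Δb = 4.4 m, d̄ = (0.44+0.00)/2 = 0.22, v̄ = (0.77+0.00)/2 = 0.385 → q = 4.4×0.22×0.385 = 0.3727 m³/s
Q = Σ q = 1.249 m³/s

1.25 m³/s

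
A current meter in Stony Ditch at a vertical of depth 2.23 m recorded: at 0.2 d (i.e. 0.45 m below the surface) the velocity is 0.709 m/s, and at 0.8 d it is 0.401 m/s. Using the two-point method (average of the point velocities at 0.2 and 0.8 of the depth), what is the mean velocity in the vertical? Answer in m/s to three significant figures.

v̄ = (0.709 + 0.401) / 2 = 0.5550 m/s

0.555 m/s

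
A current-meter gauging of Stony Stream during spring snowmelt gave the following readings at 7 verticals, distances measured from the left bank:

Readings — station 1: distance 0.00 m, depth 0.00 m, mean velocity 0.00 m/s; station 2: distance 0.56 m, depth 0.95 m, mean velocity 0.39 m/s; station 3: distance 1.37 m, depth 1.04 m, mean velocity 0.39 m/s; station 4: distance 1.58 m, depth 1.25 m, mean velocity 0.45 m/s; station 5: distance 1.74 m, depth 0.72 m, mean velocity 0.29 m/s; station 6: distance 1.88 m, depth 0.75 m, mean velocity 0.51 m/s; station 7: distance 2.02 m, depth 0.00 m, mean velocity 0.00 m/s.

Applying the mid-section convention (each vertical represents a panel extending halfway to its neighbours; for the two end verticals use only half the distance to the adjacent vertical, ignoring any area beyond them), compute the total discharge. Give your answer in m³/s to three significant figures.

0.650 m³/s

w_2 = (1.37 − 0.00)/2 = 0.685 m; q_2 = 0.39 × 0.95 × 0.685 = 0.2538 m³/s
w_3 = (1.58 − 0.56)/2 = 0.51 m; q_3 = 0.39 × 1.04 × 0.51 = 0.2069 m³/s
w_4 = (1.74 − 1.37)/2 = 0.185 m; q_4 = 0.45 × 1.25 × 0.185 = 0.1041 m³/s
w_5 = (1.88 − 1.58)/2 = 0.15 m; q_5 = 0.29 × 0.72 × 0.15 = 0.03132 m³/s
w_6 = (2.02 − 1.74)/2 = 0.14 m; q_6 = 0.51 × 0.75 × 0.14 = 0.05355 m³/s
Stations 1, 7 contribute zero (depth or velocity is 0).
Q = Σ qᵢ = 0.6496 m³/s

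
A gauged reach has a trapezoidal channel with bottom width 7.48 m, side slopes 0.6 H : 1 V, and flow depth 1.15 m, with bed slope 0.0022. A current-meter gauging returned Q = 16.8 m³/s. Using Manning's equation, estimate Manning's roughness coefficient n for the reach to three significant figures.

A = (b + z·y)·y = (7.48 + 0.6×1.15)×1.15 = 9.396 m²
P = b + 2y√(1+z²) = 7.48 + 2×1.15×√(1+0.6²) = 10.16 m
R = A/P = 9.396/10.16 = 0.9246 m
n = (1/Q)·A·R^(2/3)·S^(1/2) = (1/16.8) × 9.396 × 0.9490 × 0.04690 = 0.02489

0.0249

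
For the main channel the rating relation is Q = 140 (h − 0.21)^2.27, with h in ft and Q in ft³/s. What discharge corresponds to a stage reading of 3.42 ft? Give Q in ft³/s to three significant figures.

1980 ft³/s

Q = 140 × (3.42 − 0.21)^2.27 = 140 × 3.21^2.27 = 1976 ft³/s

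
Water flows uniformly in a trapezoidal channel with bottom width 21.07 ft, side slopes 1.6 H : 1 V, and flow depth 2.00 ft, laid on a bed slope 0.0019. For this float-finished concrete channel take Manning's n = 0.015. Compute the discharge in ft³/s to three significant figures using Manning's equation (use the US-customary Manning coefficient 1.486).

A = (b + z·y)·y = (21.07 + 1.6×2.00)×2.00 = 48.54 ft²
P = b + 2y√(1+z²) = 21.07 + 2×2.00×√(1+1.6²) = 28.62 ft
R = A/P = 48.54/28.62 = 1.696 ft
Q = (1.486/n)·A·R^(2/3)·S^(1/2) = (1.486/0.015) × 48.54 × 1.696^(2/3) × 0.0019^(1/2) = 298.1 ft³/s

298 ft³/s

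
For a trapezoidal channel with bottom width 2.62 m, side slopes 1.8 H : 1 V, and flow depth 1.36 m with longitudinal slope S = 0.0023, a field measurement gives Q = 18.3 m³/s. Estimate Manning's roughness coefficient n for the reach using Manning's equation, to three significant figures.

0.0161

A = (b + z·y)·y = (2.62 + 1.8×1.36)×1.36 = 6.892 m²
P = b + 2y√(1+z²) = 2.62 + 2×1.36×√(1+1.8²) = 8.221 m
R = A/P = 6.892/8.221 = 0.8384 m
n = (1/Q)·A·R^(2/3)·S^(1/2) = (1/18.3) × 6.892 × 0.8891 × 0.04796 = 0.01606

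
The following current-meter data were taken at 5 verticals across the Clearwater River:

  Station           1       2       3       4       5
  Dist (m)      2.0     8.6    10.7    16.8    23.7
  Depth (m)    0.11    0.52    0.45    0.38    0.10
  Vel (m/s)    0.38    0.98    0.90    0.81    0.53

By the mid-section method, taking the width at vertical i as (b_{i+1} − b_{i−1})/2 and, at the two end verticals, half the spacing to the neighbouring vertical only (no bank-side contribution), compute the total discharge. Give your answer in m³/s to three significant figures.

6.20 m³/s

w_1 = (8.6 − 2.0)/2 = 3.3 m; q_1 = 0.38 × 0.11 × 3.3 = 0.1379 m³/s
w_2 = (10.7 − 2.0)/2 = 4.35 m; q_2 = 0.98 × 0.52 × 4.35 = 2.217 m³/s
w_3 = (16.8 − 8.6)/2 = 4.1 m; q_3 = 0.90 × 0.45 × 4.1 = 1.661 m³/s
w_4 = (23.7 − 10.7)/2 = 6.5 m; q_4 = 0.81 × 0.38 × 6.5 = 2.001 m³/s
w_5 = (23.7 − 16.8)/2 = 3.45 m; q_5 = 0.53 × 0.10 × 3.45 = 0.1829 m³/s
Q = Σ qᵢ = 6.199 m³/s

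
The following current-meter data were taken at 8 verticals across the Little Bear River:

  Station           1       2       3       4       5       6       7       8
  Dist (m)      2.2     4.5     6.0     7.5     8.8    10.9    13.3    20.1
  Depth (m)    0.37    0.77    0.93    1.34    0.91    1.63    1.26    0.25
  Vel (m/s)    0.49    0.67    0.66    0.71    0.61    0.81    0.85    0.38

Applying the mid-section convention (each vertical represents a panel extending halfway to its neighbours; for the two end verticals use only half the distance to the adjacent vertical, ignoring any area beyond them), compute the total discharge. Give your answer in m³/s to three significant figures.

w_1 = (4.5 − 2.2)/2 = 1.15 m; q_1 = 0.49 × 0.37 × 1.15 = 0.2085 m³/s
w_2 = (6.0 − 2.2)/2 = 1.9 m; q_2 = 0.67 × 0.77 × 1.9 = 0.9802 m³/s
w_3 = (7.5 − 4.5)/2 = 1.5 m; q_3 = 0.66 × 0.93 × 1.5 = 0.9207 m³/s
w_4 = (8.8 − 6.0)/2 = 1.4 m; q_4 = 0.71 × 1.34 × 1.4 = 1.332 m³/s
w_5 = (10.9 − 7.5)/2 = 1.7 m; q_5 = 0.61 × 0.91 × 1.7 = 0.9437 m³/s
w_6 = (13.3 − 8.8)/2 = 2.25 m; q_6 = 0.81 × 1.63 × 2.25 = 2.971 m³/s
w_7 = (20.1 − 10.9)/2 = 4.6 m; q_7 = 0.85 × 1.26 × 4.6 = 4.927 m³/s
w_8 = (20.1 − 13.3)/2 = 3.4 m; q_8 = 0.38 × 0.25 × 3.4 = 0.3230 m³/s
Q = Σ qᵢ = 12.61 m³/s

12.6 m³/s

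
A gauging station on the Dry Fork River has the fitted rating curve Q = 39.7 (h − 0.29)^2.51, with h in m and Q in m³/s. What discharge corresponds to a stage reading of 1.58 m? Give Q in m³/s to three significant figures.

Q = 39.7 × (1.58 − 0.29)^2.51 = 39.7 × 1.29^2.51 = 75.23 m³/s

75.2 m³/s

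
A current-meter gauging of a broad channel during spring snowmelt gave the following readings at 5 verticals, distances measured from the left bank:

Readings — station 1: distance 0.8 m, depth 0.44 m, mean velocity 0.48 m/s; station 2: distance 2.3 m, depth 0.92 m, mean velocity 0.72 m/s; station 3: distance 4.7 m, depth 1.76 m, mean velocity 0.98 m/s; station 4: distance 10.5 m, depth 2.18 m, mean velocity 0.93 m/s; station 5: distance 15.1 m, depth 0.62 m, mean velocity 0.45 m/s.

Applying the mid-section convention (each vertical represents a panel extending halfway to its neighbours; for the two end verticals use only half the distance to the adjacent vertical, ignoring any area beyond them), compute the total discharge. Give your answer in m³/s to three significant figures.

19.7 m³/s

w_1 = (2.3 − 0.8)/2 = 0.75 m; q_1 = 0.48 × 0.44 × 0.75 = 0.1584 m³/s
w_2 = (4.7 − 0.8)/2 = 1.95 m; q_2 = 0.72 × 0.92 × 1.95 = 1.292 m³/s
w_3 = (10.5 − 2.3)/2 = 4.1 m; q_3 = 0.98 × 1.76 × 4.1 = 7.072 m³/s
w_4 = (15.1 − 4.7)/2 = 5.2 m; q_4 = 0.93 × 2.18 × 5.2 = 10.54 m³/s
w_5 = (15.1 − 10.5)/2 = 2.3 m; q_5 = 0.45 × 0.62 × 2.3 = 0.6417 m³/s
Q = Σ qᵢ = 19.71 m³/s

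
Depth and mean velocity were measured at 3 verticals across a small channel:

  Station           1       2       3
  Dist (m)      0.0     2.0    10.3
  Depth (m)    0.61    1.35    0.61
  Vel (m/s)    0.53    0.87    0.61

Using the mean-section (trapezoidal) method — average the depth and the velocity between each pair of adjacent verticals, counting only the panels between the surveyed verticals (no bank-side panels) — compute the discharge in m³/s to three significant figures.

7.39 m³/s

Panel 1-2: Δb = 2 m, d̄ = (0.61+1.35)/2 = 0.98, v̄ = (0.53+0.87)/2 = 0.7 → q = 2×0.98×0.7 = 1.372 m³/s
Panel 2-3: Δb = 8.3 m, d̄ = (1.35+0.61)/2 = 0.98, v̄ = (0.87+0.61)/2 = 0.74 → q = 8.3×0.98×0.74 = 6.019 m³/s
Q = Σ q = 7.391 m³/s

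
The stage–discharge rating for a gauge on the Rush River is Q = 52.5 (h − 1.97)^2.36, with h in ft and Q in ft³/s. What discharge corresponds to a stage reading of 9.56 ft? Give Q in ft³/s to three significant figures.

Q = 52.5 × (9.56 − 1.97)^2.36 = 52.5 × 7.59^2.36 = 6274 ft³/s

6270 ft³/s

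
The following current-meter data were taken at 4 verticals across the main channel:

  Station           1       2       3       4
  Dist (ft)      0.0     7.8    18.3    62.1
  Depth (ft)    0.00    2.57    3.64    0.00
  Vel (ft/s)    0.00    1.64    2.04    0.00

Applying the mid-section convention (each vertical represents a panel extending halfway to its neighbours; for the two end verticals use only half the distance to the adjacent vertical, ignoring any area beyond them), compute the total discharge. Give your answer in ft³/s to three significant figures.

240 ft³/s

w_2 = (18.3 − 0.0)/2 = 9.15 ft; q_2 = 1.64 × 2.57 × 9.15 = 38.57 ft³/s
w_3 = (62.1 − 7.8)/2 = 27.15 ft; q_3 = 2.04 × 3.64 × 27.15 = 201.6 ft³/s
Stations 1, 4 contribute zero (depth or velocity is 0).
Q = Σ qᵢ = 240.2 ft³/s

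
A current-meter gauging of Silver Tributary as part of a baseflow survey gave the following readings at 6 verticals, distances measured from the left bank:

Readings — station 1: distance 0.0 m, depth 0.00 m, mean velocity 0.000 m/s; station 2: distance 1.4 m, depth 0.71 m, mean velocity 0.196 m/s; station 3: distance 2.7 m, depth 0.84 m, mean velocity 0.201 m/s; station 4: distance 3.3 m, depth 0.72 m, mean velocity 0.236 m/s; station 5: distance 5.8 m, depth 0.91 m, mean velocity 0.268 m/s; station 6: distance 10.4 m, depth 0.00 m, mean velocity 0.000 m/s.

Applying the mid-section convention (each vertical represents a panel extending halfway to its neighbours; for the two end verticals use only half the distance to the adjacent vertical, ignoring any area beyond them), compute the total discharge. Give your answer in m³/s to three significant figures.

1.48 m³/s

w_2 = (2.7 − 0.0)/2 = 1.35 m; q_2 = 0.196 × 0.71 × 1.35 = 0.1879 m³/s
w_3 = (3.3 − 1.4)/2 = 0.95 m; q_3 = 0.201 × 0.84 × 0.95 = 0.1604 m³/s
w_4 = (5.8 − 2.7)/2 = 1.55 m; q_4 = 0.236 × 0.72 × 1.55 = 0.2634 m³/s
w_5 = (10.4 − 3.3)/2 = 3.55 m; q_5 = 0.268 × 0.91 × 3.55 = 0.8658 m³/s
Stations 1, 6 contribute zero (depth or velocity is 0).
Q = Σ qᵢ = 1.477 m³/s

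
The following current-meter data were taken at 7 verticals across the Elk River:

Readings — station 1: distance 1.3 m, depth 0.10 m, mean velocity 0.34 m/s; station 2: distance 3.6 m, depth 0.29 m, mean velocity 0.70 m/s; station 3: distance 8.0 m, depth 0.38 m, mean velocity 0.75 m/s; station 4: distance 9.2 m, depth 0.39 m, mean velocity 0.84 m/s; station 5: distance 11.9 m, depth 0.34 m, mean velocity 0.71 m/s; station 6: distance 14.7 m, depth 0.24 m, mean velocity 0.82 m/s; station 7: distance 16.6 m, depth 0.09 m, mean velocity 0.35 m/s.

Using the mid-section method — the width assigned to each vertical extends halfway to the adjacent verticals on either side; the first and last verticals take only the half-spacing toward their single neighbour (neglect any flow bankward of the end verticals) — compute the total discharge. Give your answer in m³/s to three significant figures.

w_1 = (3.6 − 1.3)/2 = 1.15 m; q_1 = 0.34 × 0.10 × 1.15 = 0.03910 m³/s
w_2 = (8.0 − 1.3)/2 = 3.35 m; q_2 = 0.70 × 0.29 × 3.35 = 0.6801 m³/s
w_3 = (9.2 − 3.6)/2 = 2.8 m; q_3 = 0.75 × 0.38 × 2.8 = 0.7980 m³/s
w_4 = (11.9 − 8.0)/2 = 1.95 m; q_4 = 0.84 × 0.39 × 1.95 = 0.6388 m³/s
w_5 = (14.7 − 9.2)/2 = 2.75 m; q_5 = 0.71 × 0.34 × 2.75 = 0.6639 m³/s
w_6 = (16.6 − 11.9)/2 = 2.35 m; q_6 = 0.82 × 0.24 × 2.35 = 0.4625 m³/s
w_7 = (16.6 − 14.7)/2 = 0.95 m; q_7 = 0.35 × 0.09 × 0.95 = 0.02993 m³/s
Q = Σ qᵢ = 3.312 m³/s

3.31 m³/s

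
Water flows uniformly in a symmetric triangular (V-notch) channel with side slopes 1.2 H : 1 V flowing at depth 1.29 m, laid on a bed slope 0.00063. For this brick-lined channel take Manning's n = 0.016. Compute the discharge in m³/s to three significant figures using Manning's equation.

1.96 m³/s

A = z·y² = 1.2×1.29² = 1.997 m²
P = 2y√(1+z²) = 2×1.29×√(1+1.2²) = 4.030 m
R = A/P = 1.997/4.030 = 0.4955 m
Q = (1/n)·A·R^(2/3)·S^(1/2) = (1/0.016) × 1.997 × 0.4955^(2/3) × 0.00063^(1/2) = 1.962 m³/s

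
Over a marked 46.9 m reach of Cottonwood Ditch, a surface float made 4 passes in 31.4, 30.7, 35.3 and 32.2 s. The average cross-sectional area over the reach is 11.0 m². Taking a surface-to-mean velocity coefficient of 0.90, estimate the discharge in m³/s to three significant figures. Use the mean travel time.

t̄ = (31.4 + 30.7 + 35.3 + 32.2) / 4 = 32.4 s
v_surface = L / t̄ = 46.9 / 32.4 = 1.448 m/s
v_mean = 0.90 × 1.448 = 1.303 m/s
Q = A × v_mean = 11.0 × 1.303 = 14.33 m³/s

14.3 m³/s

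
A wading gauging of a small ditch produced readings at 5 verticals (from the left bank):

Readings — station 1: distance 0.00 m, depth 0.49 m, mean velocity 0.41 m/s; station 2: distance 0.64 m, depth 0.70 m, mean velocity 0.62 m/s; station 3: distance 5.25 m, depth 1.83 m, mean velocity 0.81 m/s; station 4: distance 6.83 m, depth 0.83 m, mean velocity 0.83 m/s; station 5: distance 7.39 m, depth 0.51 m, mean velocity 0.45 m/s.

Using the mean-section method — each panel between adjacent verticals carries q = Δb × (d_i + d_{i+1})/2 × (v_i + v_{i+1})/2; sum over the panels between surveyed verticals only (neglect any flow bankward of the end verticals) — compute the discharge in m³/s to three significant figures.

Panel 1-2: Δb = 0.64 m, d̄ = (0.49+0.70)/2 = 0.595, v̄ = (0.41+0.62)/2 = 0.515 → q = 0.64×0.595×0.515 = 0.1961 m³/s
Panel 2-3: Δb = 4.61 m, d̄ = (0.70+1.83)/2 = 1.265, v̄ = (0.62+0.81)/2 = 0.715 → q = 4.61×1.265×0.715 = 4.170 m³/s
Panel 3-4: Δb = 1.58 m, d̄ = (1.83+0.83)/2 = 1.33, v̄ = (0.81+0.83)/2 = 0.82 → q = 1.58×1.33×0.82 = 1.723 m³/s
Panel 4-5: Δb = 0.56 m, d̄ = (0.83+0.51)/2 = 0.67, v̄ = (0.83+0.45)/2 = 0.64 → q = 0.56×0.67×0.64 = 0.2401 m³/s
Q = Σ q = 6.329 m³/s

6.33 m³/s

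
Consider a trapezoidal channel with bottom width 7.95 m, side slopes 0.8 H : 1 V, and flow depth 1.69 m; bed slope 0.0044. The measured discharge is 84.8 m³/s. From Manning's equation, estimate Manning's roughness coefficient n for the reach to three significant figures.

0.0145

A = (b + z·y)·y = (7.95 + 0.8×1.69)×1.69 = 15.72 m²
P = b + 2y√(1+z²) = 7.95 + 2×1.69×√(1+0.8²) = 12.28 m
R = A/P = 15.72/12.28 = 1.280 m
n = (1/Q)·A·R^(2/3)·S^(1/2) = (1/84.8) × 15.72 × 1.179 × 0.06633 = 0.01450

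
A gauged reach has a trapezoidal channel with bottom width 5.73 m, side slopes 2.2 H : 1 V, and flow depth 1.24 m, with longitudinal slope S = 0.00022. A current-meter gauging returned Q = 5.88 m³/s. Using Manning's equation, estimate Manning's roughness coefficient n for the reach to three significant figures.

A = (b + z·y)·y = (5.73 + 2.2×1.24)×1.24 = 10.49 m²
P = b + 2y√(1+z²) = 5.73 + 2×1.24×√(1+2.2²) = 11.72 m
R = A/P = 10.49/11.72 = 0.8946 m
n = (1/Q)·A·R^(2/3)·S^(1/2) = (1/5.88) × 10.49 × 0.9285 × 0.01483 = 0.02456

0.0246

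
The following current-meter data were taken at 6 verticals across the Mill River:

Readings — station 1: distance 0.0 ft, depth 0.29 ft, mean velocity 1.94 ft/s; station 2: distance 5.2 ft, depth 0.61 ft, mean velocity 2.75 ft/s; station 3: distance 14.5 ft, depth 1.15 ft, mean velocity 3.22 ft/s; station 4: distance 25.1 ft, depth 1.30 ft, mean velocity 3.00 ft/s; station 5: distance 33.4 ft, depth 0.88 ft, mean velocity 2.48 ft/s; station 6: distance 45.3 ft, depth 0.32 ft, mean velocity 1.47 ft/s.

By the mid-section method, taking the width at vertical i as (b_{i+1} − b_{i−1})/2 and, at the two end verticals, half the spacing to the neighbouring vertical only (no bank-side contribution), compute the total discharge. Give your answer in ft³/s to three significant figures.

w_1 = (5.2 − 0.0)/2 = 2.6 ft; q_1 = 1.94 × 0.29 × 2.6 = 1.463 ft³/s
w_2 = (14.5 − 0.0)/2 = 7.25 ft; q_2 = 2.75 × 0.61 × 7.25 = 12.16 ft³/s
w_3 = (25.1 − 5.2)/2 = 9.95 ft; q_3 = 3.22 × 1.15 × 9.95 = 36.84 ft³/s
w_4 = (33.4 − 14.5)/2 = 9.45 ft; q_4 = 3.00 × 1.30 × 9.45 = 36.86 ft³/s
w_5 = (45.3 − 25.1)/2 = 10.1 ft; q_5 = 2.48 × 0.88 × 10.1 = 22.04 ft³/s
w_6 = (45.3 − 33.4)/2 = 5.95 ft; q_6 = 1.47 × 0.32 × 5.95 = 2.799 ft³/s
Q = Σ qᵢ = 112.2 ft³/s

112 ft³/s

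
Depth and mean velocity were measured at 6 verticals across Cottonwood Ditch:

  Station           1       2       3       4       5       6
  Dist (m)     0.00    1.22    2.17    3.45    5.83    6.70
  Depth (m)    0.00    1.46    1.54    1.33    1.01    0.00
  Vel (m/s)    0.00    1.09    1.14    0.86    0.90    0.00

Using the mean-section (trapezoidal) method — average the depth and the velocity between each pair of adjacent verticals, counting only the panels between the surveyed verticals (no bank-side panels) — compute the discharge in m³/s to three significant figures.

Panel 1-2: Δb = 1.22 m, d̄ = (0.00+1.46)/2 = 0.73, v̄ = (0.00+1.09)/2 = 0.545 → q = 1.22×0.73×0.545 = 0.4854 m³/s
Panel 2-3: Δb = 0.95 m, d̄ = (1.46+1.54)/2 = 1.5, v̄ = (1.09+1.14)/2 = 1.115 → q = 0.95×1.5×1.115 = 1.589 m³/s
Panel 3-4: Δb = 1.28 m, d̄ = (1.54+1.33)/2 = 1.435, v̄ = (1.14+0.86)/2 = 1 → q = 1.28×1.435×1 = 1.837 m³/s
Panel 4-5: Δb = 2.38 m, d̄ = (1.33+1.01)/2 = 1.17, v̄ = (0.86+0.90)/2 = 0.88 → q = 2.38×1.17×0.88 = 2.450 m³/s
Panel 5-6: Δb = 0.87 m, d̄ = (1.01+0.00)/2 = 0.505, v̄ = (0.90+0.00)/2 = 0.45 → q = 0.87×0.505×0.45 = 0.1977 m³/s
Q = Σ q = 6.559 m³/s

6.56 m³/s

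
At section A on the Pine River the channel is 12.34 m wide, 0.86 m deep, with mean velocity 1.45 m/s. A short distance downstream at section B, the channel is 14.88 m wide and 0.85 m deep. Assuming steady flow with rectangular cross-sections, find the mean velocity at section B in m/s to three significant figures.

Q = A₁V₁ = (12.34×0.86) × 1.45 = 15.39 m³/s
A₂ = 14.88 × 0.85 = 12.65 m²
V₂ = Q/A₂ = 15.39/12.65 = 1.217 m/s

1.22 m/s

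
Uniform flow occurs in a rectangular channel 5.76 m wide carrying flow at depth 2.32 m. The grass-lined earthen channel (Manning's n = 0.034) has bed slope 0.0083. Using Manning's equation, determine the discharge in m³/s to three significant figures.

42.3 m³/s

A = b·y = 5.76 × 2.32 = 13.36 m²
P = b + 2y = 5.76 + 2×2.32 = 10.40 m
R = A/P = 13.36/10.40 = 1.285 m
Q = (1/n)·A·R^(2/3)·S^(1/2) = (1/0.034) × 13.36 × 1.285^(2/3) × 0.0083^(1/2) = 42.32 m³/s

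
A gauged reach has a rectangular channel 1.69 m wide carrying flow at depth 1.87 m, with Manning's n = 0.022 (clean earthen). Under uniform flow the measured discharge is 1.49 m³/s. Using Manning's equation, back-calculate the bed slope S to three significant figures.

0.000221

A = b·y = 1.69 × 1.87 = 3.160 m²
P = b + 2y = 1.69 + 2×1.87 = 5.430 m
R = A/P = 3.160/5.430 = 0.5820 m
S = (Q·n / (1·A·R^(2/3)))² = (1.49×0.022 / (1×3.160×0.6971))² = 0.0002214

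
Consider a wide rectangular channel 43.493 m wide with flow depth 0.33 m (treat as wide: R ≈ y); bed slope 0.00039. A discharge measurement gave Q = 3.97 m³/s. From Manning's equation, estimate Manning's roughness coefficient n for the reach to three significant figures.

0.0341

A = b·y = 43.493 × 0.33 = 14.35 m²
Wide channel: R ≈ y = 0.33 m
n = (1/Q)·A·R^(2/3)·S^(1/2) = (1/3.97) × 14.35 × 0.4775 × 0.01975 = 0.03409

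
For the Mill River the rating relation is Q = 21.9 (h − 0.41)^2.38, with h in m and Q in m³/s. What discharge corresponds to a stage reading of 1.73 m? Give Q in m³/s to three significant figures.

42.4 m³/s

Q = 21.9 × (1.73 − 0.41)^2.38 = 21.9 × 1.32^2.38 = 42.40 m³/s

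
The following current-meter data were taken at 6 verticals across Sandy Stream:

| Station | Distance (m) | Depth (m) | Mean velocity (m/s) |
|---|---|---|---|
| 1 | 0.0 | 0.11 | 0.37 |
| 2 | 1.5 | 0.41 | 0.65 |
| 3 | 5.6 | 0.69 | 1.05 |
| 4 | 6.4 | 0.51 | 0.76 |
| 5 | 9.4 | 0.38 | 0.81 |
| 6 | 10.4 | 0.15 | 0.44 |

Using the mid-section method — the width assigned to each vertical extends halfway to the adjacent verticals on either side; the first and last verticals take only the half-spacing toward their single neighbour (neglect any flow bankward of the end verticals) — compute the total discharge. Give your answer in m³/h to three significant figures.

w_1 = (1.5 − 0.0)/2 = 0.75 m; q_1 = 0.37 × 0.11 × 0.75 = 0.03053 m³/s
w_2 = (5.6 − 0.0)/2 = 2.8 m; q_2 = 0.65 × 0.41 × 2.8 = 0.7462 m³/s
w_3 = (6.4 − 1.5)/2 = 2.45 m; q_3 = 1.05 × 0.69 × 2.45 = 1.775 m³/s
w_4 = (9.4 − 5.6)/2 = 1.9 m; q_4 = 0.76 × 0.51 × 1.9 = 0.7364 m³/s
w_5 = (10.4 − 6.4)/2 = 2 m; q_5 = 0.81 × 0.38 × 2 = 0.6156 m³/s
w_6 = (10.4 − 9.4)/2 = 0.5 m; q_6 = 0.44 × 0.15 × 0.5 = 0.03300 m³/s
Q = Σ qᵢ = 3.937 m³/s
= 3.937 × 3600 = 14170 m³/h

14200 m³/h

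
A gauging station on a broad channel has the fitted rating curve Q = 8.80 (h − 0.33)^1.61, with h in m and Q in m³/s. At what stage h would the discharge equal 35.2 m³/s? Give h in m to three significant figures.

h − h₀ = (Q/C)^(1/b) = (35.2/8.80)^(1/1.61) = 2.366 m
h = 0.33 + 2.366 = 2.696 m

2.70 m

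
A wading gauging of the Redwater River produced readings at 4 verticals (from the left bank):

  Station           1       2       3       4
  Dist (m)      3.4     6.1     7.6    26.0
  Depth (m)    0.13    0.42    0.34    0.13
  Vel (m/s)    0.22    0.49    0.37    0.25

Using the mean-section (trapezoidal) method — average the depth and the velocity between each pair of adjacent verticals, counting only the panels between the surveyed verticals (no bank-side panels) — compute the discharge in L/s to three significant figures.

Panel 1-2: Δb = 2.7 m, d̄ = (0.13+0.42)/2 = 0.275, v̄ = (0.22+0.49)/2 = 0.355 → q = 2.7×0.275×0.355 = 0.2636 m³/s
Panel 2-3: Δb = 1.5 m, d̄ = (0.42+0.34)/2 = 0.38, v̄ = (0.49+0.37)/2 = 0.43 → q = 1.5×0.38×0.43 = 0.2451 m³/s
Panel 3-4: Δb = 18.4 m, d̄ = (0.34+0.13)/2 = 0.235, v̄ = (0.37+0.25)/2 = 0.31 → q = 18.4×0.235×0.31 = 1.340 m³/s
Q = Σ q = 1.849 m³/s
= 1.849 × 1000 = 1849 L/s

1850 L/s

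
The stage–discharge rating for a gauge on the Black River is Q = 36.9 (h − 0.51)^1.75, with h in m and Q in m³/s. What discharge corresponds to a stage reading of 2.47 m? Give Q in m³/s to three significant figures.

Q = 36.9 × (2.47 − 0.51)^1.75 = 36.9 × 1.96^1.75 = 119.8 m³/s

120 m³/s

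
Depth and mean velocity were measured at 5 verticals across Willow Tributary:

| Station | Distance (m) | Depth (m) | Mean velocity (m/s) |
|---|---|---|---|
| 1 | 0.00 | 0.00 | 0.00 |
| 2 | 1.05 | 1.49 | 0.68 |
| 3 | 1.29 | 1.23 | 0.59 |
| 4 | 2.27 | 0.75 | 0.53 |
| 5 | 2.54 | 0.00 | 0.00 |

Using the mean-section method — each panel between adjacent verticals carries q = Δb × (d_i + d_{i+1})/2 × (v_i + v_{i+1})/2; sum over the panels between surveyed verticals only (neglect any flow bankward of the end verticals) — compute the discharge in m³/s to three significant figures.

1.04 m³/s

Panel 1-2: Δb = 1.05 m, d̄ = (0.00+1.49)/2 = 0.745, v̄ = (0.00+0.68)/2 = 0.34 → q = 1.05×0.745×0.34 = 0.2660 m³/s
Panel 2-3: Δb = 0.24 m, d̄ = (1.49+1.23)/2 = 1.36, v̄ = (0.68+0.59)/2 = 0.635 → q = 0.24×1.36×0.635 = 0.2073 m³/s
Panel 3-4: Δb = 0.98 m, d̄ = (1.23+0.75)/2 = 0.99, v̄ = (0.59+0.53)/2 = 0.56 → q = 0.98×0.99×0.56 = 0.5433 m³/s
Panel 4-5: Δb = 0.27 m, d̄ = (0.75+0.00)/2 = 0.375, v̄ = (0.53+0.00)/2 = 0.265 → q = 0.27×0.375×0.265 = 0.02683 m³/s
Q = Σ q = 1.043 m³/s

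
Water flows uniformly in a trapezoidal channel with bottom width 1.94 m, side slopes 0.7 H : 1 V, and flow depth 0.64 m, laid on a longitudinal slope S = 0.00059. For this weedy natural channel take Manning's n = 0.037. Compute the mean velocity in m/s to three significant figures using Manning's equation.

0.378 m/s

A = (b + z·y)·y = (1.94 + 0.7×0.64)×0.64 = 1.528 m²
P = b + 2y√(1+z²) = 1.94 + 2×0.64×√(1+0.7²) = 3.502 m
R = A/P = 1.528/3.502 = 0.4364 m
Q = (1/n)·A·R^(2/3)·S^(1/2) = (1/0.037) × 1.528 × 0.4364^(2/3) × 0.00059^(1/2) = 0.5772 m³/s
V = Q/A = 0.5772/1.528 = 0.3777 m/s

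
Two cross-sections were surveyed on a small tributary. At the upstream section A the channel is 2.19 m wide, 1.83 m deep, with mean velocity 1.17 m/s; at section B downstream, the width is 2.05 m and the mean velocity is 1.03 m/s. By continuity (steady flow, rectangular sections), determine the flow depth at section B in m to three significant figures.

Q = A₁V₁ = (2.19×1.83) × 1.17 = 4.689 m³/s
d₂ = Q/(b₂ V₂) = 4.689/(2.05×1.03) = 2.221 m

2.22 m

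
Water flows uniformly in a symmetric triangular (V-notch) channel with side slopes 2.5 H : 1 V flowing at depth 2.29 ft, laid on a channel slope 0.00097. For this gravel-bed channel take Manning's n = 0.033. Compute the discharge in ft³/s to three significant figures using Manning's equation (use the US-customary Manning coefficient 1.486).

A = z·y² = 2.5×2.29² = 13.11 ft²
P = 2y√(1+z²) = 2×2.29×√(1+2.5²) = 12.33 ft
R = A/P = 13.11/12.33 = 1.063 ft
Q = (1.486/n)·A·R^(2/3)·S^(1/2) = (1.486/0.033) × 13.11 × 1.063^(2/3) × 0.00097^(1/2) = 19.15 ft³/s

19.2 ft³/s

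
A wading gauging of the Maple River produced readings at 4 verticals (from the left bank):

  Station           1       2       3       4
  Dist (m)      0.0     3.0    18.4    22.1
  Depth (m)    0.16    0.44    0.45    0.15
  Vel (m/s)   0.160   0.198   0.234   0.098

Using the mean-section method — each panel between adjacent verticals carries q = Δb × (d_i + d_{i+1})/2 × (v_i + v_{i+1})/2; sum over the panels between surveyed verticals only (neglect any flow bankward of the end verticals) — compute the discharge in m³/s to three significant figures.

1.83 m³/s

Panel 1-2: Δb = 3 m, d̄ = (0.16+0.44)/2 = 0.3, v̄ = (0.160+0.198)/2 = 0.179 → q = 3×0.3×0.179 = 0.1611 m³/s
Panel 2-3: Δb = 15.4 m, d̄ = (0.44+0.45)/2 = 0.445, v̄ = (0.198+0.234)/2 = 0.216 → q = 15.4×0.445×0.216 = 1.480 m³/s
Panel 3-4: Δb = 3.7 m, d̄ = (0.45+0.15)/2 = 0.3, v̄ = (0.234+0.098)/2 = 0.166 → q = 3.7×0.3×0.166 = 0.1843 m³/s
Q = Σ q = 1.826 m³/s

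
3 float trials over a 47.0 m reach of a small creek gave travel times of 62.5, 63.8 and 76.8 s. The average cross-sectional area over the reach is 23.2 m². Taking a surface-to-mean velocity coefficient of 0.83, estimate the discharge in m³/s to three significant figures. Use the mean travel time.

t̄ = (62.5 + 63.8 + 76.8) / 3 = 67.7 s
v_surface = L / t̄ = 47.0 / 67.7 = 0.6942 m/s
v_mean = 0.83 × 0.6942 = 0.5762 m/s
Q = A × v_mean = 23.2 × 0.5762 = 13.37 m³/s

13.4 m³/s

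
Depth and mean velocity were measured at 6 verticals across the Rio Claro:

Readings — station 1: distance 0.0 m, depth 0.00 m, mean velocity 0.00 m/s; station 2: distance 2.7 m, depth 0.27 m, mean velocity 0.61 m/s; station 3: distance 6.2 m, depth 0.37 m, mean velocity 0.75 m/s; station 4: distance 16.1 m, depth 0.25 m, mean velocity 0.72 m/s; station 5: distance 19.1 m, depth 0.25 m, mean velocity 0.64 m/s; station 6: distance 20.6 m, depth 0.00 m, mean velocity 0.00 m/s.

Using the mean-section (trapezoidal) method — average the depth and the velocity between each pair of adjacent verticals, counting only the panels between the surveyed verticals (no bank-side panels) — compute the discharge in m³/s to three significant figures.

3.70 m³/s

Panel 1-2: Δb = 2.7 m, d̄ = (0.00+0.27)/2 = 0.135, v̄ = (0.00+0.61)/2 = 0.305 → q = 2.7×0.135×0.305 = 0.1112 m³/s
Panel 2-3: Δb = 3.5 m, d̄ = (0.27+0.37)/2 = 0.32, v̄ = (0.61+0.75)/2 = 0.68 → q = 3.5×0.32×0.68 = 0.7616 m³/s
Panel 3-4: Δb = 9.9 m, d̄ = (0.37+0.25)/2 = 0.31, v̄ = (0.75+0.72)/2 = 0.735 → q = 9.9×0.31×0.735 = 2.256 m³/s
Panel 4-5: Δb = 3 m, d̄ = (0.25+0.25)/2 = 0.25, v̄ = (0.72+0.64)/2 = 0.68 → q = 3×0.25×0.68 = 0.5100 m³/s
Panel 5-6: Δb = 1.5 m, d̄ = (0.25+0.00)/2 = 0.125, v̄ = (0.64+0.00)/2 = 0.32 → q = 1.5×0.125×0.32 = 0.06000 m³/s
Q = Σ q = 3.698 m³/s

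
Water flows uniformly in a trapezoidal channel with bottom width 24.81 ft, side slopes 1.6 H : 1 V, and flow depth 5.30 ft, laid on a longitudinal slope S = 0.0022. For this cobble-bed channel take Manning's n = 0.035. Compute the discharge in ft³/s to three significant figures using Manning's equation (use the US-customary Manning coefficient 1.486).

A = (b + z·y)·y = (24.81 + 1.6×5.30)×5.30 = 176.4 ft²
P = b + 2y√(1+z²) = 24.81 + 2×5.30×√(1+1.6²) = 44.81 ft
R = A/P = 176.4/44.81 = 3.937 ft
Q = (1.486/n)·A·R^(2/3)·S^(1/2) = (1.486/0.035) × 176.4 × 3.937^(2/3) × 0.0022^(1/2) = 876.1 ft³/s

876 ft³/s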